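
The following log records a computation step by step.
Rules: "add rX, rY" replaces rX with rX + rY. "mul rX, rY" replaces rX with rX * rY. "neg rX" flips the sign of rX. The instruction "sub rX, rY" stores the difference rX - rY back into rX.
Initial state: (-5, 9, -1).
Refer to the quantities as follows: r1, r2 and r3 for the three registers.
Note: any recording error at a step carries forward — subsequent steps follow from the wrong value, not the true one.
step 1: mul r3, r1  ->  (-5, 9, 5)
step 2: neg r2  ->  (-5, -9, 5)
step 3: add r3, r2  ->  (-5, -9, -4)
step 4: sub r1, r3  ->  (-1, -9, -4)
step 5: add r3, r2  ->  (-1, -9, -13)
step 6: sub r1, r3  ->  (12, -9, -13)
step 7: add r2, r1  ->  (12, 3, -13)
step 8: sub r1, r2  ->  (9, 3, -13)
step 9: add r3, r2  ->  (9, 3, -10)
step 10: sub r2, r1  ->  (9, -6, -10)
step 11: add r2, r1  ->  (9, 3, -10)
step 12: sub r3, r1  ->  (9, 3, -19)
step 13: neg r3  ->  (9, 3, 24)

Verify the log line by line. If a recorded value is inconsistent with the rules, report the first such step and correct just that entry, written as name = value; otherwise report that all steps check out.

step 13, r3 = 19

Recomputing the run from the initial state:
step 1: r1 = -5, r2 = 9, r3 = 5
step 2: r1 = -5, r2 = -9, r3 = 5
step 3: r1 = -5, r2 = -9, r3 = -4
step 4: r1 = -1, r2 = -9, r3 = -4
step 5: r1 = -1, r2 = -9, r3 = -13
step 6: r1 = 12, r2 = -9, r3 = -13
step 7: r1 = 12, r2 = 3, r3 = -13
step 8: r1 = 9, r2 = 3, r3 = -13
step 9: r1 = 9, r2 = 3, r3 = -10
step 10: r1 = 9, r2 = -6, r3 = -10
step 11: r1 = 9, r2 = 3, r3 = -10
step 12: r1 = 9, r2 = 3, r3 = -19
step 13: r1 = 9, r2 = 3, r3 = 19
The first disagreement with the log is at step 13, where the value should be r3 = 19.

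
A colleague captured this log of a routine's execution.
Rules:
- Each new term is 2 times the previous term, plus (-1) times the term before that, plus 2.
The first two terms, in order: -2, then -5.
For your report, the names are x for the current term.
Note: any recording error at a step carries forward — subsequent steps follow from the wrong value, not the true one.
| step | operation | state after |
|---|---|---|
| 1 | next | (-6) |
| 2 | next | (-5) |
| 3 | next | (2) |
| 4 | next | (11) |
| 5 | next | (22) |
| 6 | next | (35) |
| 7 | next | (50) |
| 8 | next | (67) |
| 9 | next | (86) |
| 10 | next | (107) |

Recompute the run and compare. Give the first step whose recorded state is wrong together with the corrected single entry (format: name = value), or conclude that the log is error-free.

step 3, x = -2

Recomputing the run from the initial state:
step 1: x = -6
step 2: x = -5
step 3: x = -2
step 4: x = 3
step 5: x = 10
step 6: x = 19
step 7: x = 30
step 8: x = 43
step 9: x = 58
step 10: x = 75
The first disagreement with the log is at step 3, where the value should be x = -2.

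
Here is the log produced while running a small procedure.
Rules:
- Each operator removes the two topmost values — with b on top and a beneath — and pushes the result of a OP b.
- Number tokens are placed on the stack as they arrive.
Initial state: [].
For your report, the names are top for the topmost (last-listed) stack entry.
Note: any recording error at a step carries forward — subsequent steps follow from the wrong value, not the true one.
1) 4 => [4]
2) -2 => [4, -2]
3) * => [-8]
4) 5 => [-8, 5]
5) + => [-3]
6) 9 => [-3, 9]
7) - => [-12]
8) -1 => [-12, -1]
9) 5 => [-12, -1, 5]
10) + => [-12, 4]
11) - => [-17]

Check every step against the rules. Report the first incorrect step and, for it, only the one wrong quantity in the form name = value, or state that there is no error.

step 11, top = -16

1. push 4: top = 4 (consistent with the log)
2. push -2: top = -2 (in agreement)
3. 4 * -2 = -8 (consistent with the log)
4. push 5: top = 5 (same as recorded)
5. -8 + 5 = -3 (in agreement)
6. push 9: top = 9 (confirmed correct)
7. -3 - 9 = -12 (same as recorded)
8. push -1: top = -1 (checks out)
9. push 5: top = 5 (same as recorded)
10. -1 + 5 = 4 (no discrepancy)
11. -12 - 4 = -16 (a discrepancy with the log)
That makes step 11 the first incorrect line — top = -16 is what it should show.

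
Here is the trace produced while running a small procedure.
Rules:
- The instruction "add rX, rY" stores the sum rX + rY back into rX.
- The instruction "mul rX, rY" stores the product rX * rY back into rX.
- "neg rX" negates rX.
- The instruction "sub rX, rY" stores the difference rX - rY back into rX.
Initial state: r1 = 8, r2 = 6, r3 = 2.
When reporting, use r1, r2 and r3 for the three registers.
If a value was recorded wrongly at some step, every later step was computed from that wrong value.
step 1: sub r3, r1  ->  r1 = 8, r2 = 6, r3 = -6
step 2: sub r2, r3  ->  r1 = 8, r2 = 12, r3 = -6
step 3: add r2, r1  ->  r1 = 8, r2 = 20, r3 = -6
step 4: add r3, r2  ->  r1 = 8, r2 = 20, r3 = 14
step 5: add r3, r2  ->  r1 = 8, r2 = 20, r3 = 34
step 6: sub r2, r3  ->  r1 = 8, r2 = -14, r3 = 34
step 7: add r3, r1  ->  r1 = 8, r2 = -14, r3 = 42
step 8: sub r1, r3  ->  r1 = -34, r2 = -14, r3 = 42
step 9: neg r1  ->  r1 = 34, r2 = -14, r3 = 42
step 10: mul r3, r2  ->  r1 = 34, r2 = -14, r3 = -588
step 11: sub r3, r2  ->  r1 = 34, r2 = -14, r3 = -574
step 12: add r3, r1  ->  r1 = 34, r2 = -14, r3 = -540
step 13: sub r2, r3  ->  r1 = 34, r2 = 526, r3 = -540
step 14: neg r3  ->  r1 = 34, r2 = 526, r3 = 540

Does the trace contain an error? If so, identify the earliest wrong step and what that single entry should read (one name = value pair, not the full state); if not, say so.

Step 1: r3 = 2 - 8 = -6 — consistent with the trace.
Step 2: r2 = 6 - -6 = 12 — checks out.
Step 3: r2 = 12 + 8 = 20 — exactly as logged.
Step 4: r3 = -6 + 20 = 14 — same as recorded.
Step 5: r3 = 14 + 20 = 34 — no discrepancy.
Step 6: r2 = 20 - 34 = -14 — confirmed correct.
Step 7: r3 = 34 + 8 = 42 — checks out.
Step 8: r1 = 8 - 42 = -34 — agrees with the trace.
Step 9: r1 = -(-34) = 34 — same as recorded.
Step 10: r3 = 42 * -14 = -588 — confirmed correct.
Step 11: r3 = -588 - -14 = -574 — confirmed correct.
Step 12: r3 = -574 + 34 = -540 — matches.
Step 13: r2 = -14 - -540 = 526 — consistent with the trace.
Step 14: r3 = -(-540) = 540 — agrees with the trace.
Each recorded entry agrees with the recomputation.

no error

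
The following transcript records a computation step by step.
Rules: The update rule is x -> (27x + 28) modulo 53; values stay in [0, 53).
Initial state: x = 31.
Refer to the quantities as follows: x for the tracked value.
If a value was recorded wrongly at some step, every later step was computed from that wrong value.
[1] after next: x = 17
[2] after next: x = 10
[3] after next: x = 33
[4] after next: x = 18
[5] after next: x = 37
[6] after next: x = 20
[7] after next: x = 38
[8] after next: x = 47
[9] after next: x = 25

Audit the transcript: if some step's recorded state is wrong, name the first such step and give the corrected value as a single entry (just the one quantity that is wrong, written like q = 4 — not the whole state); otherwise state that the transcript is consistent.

no error

1. x = (27*31 + 28) mod 53 = 17 (in agreement)
2. x = (27*17 + 28) mod 53 = 10 (confirmed correct)
3. x = (27*10 + 28) mod 53 = 33 (no discrepancy)
4. x = (27*33 + 28) mod 53 = 18 (confirmed correct)
5. x = (27*18 + 28) mod 53 = 37 (verified)
6. x = (27*37 + 28) mod 53 = 20 (agrees with the transcript)
7. x = (27*20 + 28) mod 53 = 38 (matches)
8. x = (27*38 + 28) mod 53 = 47 (exactly as logged)
9. x = (27*47 + 28) mod 53 = 25 (agrees with the transcript)
All steps check out; nothing to correct.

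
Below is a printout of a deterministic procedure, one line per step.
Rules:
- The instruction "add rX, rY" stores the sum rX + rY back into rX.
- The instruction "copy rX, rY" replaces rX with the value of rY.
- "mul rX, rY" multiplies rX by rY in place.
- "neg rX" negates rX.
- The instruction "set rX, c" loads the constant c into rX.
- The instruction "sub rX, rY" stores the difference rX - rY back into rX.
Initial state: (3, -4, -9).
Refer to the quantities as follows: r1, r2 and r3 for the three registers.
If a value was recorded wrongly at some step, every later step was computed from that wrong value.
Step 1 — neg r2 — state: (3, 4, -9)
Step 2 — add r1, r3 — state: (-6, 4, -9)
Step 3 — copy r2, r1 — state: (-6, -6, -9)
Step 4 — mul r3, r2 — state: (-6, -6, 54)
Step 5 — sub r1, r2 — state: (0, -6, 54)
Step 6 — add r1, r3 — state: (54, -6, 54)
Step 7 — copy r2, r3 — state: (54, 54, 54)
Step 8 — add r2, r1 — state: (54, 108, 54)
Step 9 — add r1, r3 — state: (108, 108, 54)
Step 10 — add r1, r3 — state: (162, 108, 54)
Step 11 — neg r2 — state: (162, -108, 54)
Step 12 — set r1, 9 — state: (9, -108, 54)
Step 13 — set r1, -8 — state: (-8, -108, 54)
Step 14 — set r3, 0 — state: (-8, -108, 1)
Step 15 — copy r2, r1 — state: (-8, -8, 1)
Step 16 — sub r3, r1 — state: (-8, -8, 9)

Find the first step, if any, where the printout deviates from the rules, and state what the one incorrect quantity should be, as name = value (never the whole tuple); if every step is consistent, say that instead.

Recomputing the run from the initial state:
step 1: r1 = 3, r2 = 4, r3 = -9
step 2: r1 = -6, r2 = 4, r3 = -9
step 3: r1 = -6, r2 = -6, r3 = -9
step 4: r1 = -6, r2 = -6, r3 = 54
step 5: r1 = 0, r2 = -6, r3 = 54
step 6: r1 = 54, r2 = -6, r3 = 54
step 7: r1 = 54, r2 = 54, r3 = 54
step 8: r1 = 54, r2 = 108, r3 = 54
step 9: r1 = 108, r2 = 108, r3 = 54
step 10: r1 = 162, r2 = 108, r3 = 54
step 11: r1 = 162, r2 = -108, r3 = 54
step 12: r1 = 9, r2 = -108, r3 = 54
step 13: r1 = -8, r2 = -108, r3 = 54
step 14: r1 = -8, r2 = -108, r3 = 0
step 15: r1 = -8, r2 = -8, r3 = 0
step 16: r1 = -8, r2 = -8, r3 = 8
The first disagreement with the printout is at step 14, where the value should be r3 = 0.

step 14, r3 = 0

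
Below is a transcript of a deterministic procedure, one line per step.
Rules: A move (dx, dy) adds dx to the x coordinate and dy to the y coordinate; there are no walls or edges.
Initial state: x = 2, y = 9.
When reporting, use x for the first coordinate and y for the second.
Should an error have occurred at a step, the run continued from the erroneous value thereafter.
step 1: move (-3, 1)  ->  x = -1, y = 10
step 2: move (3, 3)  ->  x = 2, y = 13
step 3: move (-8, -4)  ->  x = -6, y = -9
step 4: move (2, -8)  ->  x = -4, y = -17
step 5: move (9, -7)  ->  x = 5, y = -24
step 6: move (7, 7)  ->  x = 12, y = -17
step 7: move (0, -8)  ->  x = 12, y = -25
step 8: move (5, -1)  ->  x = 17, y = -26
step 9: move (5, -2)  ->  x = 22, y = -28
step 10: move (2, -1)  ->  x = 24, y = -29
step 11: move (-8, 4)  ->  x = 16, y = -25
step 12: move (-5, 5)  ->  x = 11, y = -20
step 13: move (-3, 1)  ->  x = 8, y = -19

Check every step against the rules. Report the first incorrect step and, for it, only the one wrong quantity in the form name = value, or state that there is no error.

step 3, y = 9

Recomputing the run from the initial state:
step 1: x = -1, y = 10
step 2: x = 2, y = 13
step 3: x = -6, y = 9
step 4: x = -4, y = 1
step 5: x = 5, y = -6
step 6: x = 12, y = 1
step 7: x = 12, y = -7
step 8: x = 17, y = -8
step 9: x = 22, y = -10
step 10: x = 24, y = -11
step 11: x = 16, y = -7
step 12: x = 11, y = -2
step 13: x = 8, y = -1
The first disagreement with the transcript is at step 3, where the value should be y = 9.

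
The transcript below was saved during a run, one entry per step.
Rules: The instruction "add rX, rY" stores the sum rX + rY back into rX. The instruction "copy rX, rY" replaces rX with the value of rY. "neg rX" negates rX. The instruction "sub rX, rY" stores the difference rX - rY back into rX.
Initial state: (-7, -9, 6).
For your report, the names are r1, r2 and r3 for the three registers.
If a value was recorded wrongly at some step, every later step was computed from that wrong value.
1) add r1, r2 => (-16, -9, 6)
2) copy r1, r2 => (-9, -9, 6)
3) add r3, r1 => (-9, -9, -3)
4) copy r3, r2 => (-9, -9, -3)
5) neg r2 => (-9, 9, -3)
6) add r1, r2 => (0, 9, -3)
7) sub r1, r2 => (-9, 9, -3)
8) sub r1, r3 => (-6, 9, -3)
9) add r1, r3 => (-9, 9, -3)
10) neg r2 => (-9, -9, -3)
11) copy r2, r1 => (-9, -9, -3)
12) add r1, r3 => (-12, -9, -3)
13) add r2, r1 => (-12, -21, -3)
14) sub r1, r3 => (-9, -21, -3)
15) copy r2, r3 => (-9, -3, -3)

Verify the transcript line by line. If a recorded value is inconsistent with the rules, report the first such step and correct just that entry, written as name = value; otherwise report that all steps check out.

1. r1 = -7 + -9 = -16 (checks out)
2. r1 = -9 (consistent with the transcript)
3. r3 = 6 + -9 = -3 (checks out)
4. r3 = -9 (the transcript has a different value)
Conclusion: step 4 carries the first error; the entry should be r3 = -9.

step 4, r3 = -9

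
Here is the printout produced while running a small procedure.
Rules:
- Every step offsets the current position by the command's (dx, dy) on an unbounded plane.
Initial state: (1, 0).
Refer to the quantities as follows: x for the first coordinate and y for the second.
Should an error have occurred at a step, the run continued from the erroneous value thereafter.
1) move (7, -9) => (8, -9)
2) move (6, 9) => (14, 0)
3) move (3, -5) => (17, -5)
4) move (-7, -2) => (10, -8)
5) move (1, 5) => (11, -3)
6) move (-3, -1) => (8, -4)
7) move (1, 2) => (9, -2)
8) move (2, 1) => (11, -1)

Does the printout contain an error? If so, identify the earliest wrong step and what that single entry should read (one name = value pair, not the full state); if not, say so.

step 4, y = -7

Recomputing the run from the initial state:
step 1: x = 8, y = -9
step 2: x = 14, y = 0
step 3: x = 17, y = -5
step 4: x = 10, y = -7
step 5: x = 11, y = -2
step 6: x = 8, y = -3
step 7: x = 9, y = -1
step 8: x = 11, y = 0
The first disagreement with the printout is at step 4, where the value should be y = -7.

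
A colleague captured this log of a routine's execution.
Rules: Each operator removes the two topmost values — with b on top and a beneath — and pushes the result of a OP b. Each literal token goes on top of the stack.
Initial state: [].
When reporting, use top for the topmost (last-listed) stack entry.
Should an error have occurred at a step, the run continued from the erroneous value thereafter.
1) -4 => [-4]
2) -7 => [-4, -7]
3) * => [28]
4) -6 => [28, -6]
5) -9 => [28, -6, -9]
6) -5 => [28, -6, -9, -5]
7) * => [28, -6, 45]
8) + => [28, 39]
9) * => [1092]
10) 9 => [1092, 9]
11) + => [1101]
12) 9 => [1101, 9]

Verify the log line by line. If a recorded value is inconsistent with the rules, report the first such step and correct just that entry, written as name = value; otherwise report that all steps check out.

no error

Recomputing the run from the initial state:
step 1: [-4]
step 2: [-4, -7]
step 3: [28]
step 4: [28, -6]
step 5: [28, -6, -9]
step 6: [28, -6, -9, -5]
step 7: [28, -6, 45]
step 8: [28, 39]
step 9: [1092]
step 10: [1092, 9]
step 11: [1101]
step 12: [1101, 9]
This matches the log at every step.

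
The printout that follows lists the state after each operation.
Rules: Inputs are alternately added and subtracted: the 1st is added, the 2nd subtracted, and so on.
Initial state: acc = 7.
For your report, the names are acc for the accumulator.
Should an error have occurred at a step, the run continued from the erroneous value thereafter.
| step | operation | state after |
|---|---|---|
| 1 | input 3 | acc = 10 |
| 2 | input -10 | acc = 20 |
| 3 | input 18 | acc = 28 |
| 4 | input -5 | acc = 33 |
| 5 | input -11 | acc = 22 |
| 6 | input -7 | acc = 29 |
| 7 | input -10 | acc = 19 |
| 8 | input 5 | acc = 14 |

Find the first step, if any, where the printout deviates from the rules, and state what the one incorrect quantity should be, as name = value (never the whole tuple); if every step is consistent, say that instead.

step 3, acc = 38

1. acc = 7 + 3 = 10 (verified)
2. acc = 10 - -10 = 20 (same as recorded)
3. acc = 20 + 18 = 38 (first mismatch against the printout)
That makes step 3 the first incorrect line — acc = 38 is what it should show.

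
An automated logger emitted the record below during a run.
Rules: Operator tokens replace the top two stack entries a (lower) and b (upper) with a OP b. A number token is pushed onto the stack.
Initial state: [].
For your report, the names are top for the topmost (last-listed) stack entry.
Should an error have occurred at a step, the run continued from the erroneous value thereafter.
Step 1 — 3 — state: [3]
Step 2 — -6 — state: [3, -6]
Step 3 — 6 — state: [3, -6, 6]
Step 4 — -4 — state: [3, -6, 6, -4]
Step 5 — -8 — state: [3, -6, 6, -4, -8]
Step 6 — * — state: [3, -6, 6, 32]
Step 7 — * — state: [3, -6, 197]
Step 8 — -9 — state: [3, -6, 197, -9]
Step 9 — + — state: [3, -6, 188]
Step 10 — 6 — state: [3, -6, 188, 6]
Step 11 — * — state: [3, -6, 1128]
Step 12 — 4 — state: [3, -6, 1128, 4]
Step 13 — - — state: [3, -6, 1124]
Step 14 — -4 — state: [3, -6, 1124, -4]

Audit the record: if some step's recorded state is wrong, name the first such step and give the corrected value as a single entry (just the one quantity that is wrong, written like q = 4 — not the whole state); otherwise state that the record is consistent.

Recomputing the run from the initial state:
step 1: [3]
step 2: [3, -6]
step 3: [3, -6, 6]
step 4: [3, -6, 6, -4]
step 5: [3, -6, 6, -4, -8]
step 6: [3, -6, 6, 32]
step 7: [3, -6, 192]
step 8: [3, -6, 192, -9]
step 9: [3, -6, 183]
step 10: [3, -6, 183, 6]
step 11: [3, -6, 1098]
step 12: [3, -6, 1098, 4]
step 13: [3, -6, 1094]
step 14: [3, -6, 1094, -4]
The first disagreement with the record is at step 7, where the value should be top = 192.

step 7, top = 192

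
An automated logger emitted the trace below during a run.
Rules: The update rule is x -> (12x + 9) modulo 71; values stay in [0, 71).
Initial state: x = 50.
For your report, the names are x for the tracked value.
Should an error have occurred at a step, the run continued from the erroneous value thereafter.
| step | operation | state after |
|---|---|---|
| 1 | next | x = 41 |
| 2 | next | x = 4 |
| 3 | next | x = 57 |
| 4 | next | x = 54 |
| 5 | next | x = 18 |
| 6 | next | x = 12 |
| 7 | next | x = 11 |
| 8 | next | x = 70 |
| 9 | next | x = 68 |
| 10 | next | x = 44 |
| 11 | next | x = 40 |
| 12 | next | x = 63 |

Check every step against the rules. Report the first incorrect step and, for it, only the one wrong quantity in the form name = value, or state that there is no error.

1. x = (12*50 + 9) mod 71 = 41 (no discrepancy)
2. x = (12*41 + 9) mod 71 = 4 (agrees with the trace)
3. x = (12*4 + 9) mod 71 = 57 (exactly as logged)
4. x = (12*57 + 9) mod 71 = 54 (confirmed correct)
5. x = (12*54 + 9) mod 71 = 18 (no discrepancy)
6. x = (12*18 + 9) mod 71 = 12 (no discrepancy)
7. x = (12*12 + 9) mod 71 = 11 (confirmed correct)
8. x = (12*11 + 9) mod 71 = 70 (checks out)
9. x = (12*70 + 9) mod 71 = 68 (exactly as logged)
10. x = (12*68 + 9) mod 71 = 44 (no discrepancy)
11. x = (12*44 + 9) mod 71 = 40 (checks out)
12. x = (12*40 + 9) mod 71 = 63 (exactly as logged)
All steps check out; nothing to correct.

no error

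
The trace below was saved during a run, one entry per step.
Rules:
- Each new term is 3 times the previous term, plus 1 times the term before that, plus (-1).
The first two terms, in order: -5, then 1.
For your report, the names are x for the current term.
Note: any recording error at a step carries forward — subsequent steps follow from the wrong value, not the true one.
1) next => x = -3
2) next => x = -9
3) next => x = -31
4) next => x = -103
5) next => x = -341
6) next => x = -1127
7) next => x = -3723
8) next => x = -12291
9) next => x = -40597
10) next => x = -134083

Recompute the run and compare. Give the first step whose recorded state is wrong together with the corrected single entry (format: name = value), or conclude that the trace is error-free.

1. x = 3*(1) + (1)*(-5) + (-1) = -3 (confirmed correct)
2. x = 3*(-3) + (1)*(1) + (-1) = -9 (agrees with the trace)
3. x = 3*(-9) + (1)*(-3) + (-1) = -31 (in agreement)
4. x = 3*(-31) + (1)*(-9) + (-1) = -103 (checks out)
5. x = 3*(-103) + (1)*(-31) + (-1) = -341 (verified)
6. x = 3*(-341) + (1)*(-103) + (-1) = -1127 (in agreement)
7. x = 3*(-1127) + (1)*(-341) + (-1) = -3723 (agrees with the trace)
8. x = 3*(-3723) + (1)*(-1127) + (-1) = -12297 (not what was recorded)
First incorrect step: 8; the correct value is x = -12297.

step 8, x = -12297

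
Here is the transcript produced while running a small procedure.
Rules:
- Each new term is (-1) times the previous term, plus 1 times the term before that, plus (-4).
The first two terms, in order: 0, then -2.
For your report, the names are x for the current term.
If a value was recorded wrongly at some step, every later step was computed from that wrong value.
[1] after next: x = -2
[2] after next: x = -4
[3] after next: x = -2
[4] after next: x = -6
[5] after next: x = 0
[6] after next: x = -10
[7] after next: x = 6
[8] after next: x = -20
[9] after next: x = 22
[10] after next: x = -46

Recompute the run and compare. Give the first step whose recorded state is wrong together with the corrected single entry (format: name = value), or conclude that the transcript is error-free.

Recomputing the run from the initial state:
step 1: x = -2
step 2: x = -4
step 3: x = -2
step 4: x = -6
step 5: x = 0
step 6: x = -10
step 7: x = 6
step 8: x = -20
step 9: x = 22
step 10: x = -46
This matches the transcript at every step.

no error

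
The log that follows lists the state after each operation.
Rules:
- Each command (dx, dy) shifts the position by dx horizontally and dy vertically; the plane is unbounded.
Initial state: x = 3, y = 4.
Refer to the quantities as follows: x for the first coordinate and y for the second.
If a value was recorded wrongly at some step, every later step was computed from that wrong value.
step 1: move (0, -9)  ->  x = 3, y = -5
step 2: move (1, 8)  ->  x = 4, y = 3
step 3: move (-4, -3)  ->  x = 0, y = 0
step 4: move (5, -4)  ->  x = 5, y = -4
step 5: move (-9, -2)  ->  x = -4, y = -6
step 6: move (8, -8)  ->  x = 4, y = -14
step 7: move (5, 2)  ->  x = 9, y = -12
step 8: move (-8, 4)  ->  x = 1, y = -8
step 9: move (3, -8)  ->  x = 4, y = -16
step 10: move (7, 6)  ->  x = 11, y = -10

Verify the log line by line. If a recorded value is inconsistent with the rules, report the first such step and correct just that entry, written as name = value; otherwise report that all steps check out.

no error

step 1: x = 3 + (0) = 3, y = 4 + (-9) = -5 -> no discrepancy
step 2: x = 3 + (1) = 4, y = -5 + (8) = 3 -> consistent with the log
step 3: x = 4 + (-4) = 0, y = 3 + (-3) = 0 -> confirmed correct
step 4: x = 0 + (5) = 5, y = 0 + (-4) = -4 -> same as recorded
step 5: x = 5 + (-9) = -4, y = -4 + (-2) = -6 -> confirmed correct
step 6: x = -4 + (8) = 4, y = -6 + (-8) = -14 -> in agreement
step 7: x = 4 + (5) = 9, y = -14 + (2) = -12 -> confirmed correct
step 8: x = 9 + (-8) = 1, y = -12 + (4) = -8 -> matches
step 9: x = 1 + (3) = 4, y = -8 + (-8) = -16 -> confirmed correct
step 10: x = 4 + (7) = 11, y = -16 + (6) = -10 -> confirmed correct
The whole run recomputes cleanly — no discrepancies.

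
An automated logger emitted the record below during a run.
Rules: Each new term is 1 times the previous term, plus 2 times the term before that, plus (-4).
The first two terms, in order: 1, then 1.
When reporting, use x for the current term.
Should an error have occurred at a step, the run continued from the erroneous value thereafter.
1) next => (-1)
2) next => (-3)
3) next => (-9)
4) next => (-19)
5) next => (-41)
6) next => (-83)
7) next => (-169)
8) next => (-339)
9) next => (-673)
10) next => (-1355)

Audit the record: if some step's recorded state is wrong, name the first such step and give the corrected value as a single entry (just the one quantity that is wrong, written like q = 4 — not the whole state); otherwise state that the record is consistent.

step 9, x = -681

Recomputing the run from the initial state:
step 1: x = -1
step 2: x = -3
step 3: x = -9
step 4: x = -19
step 5: x = -41
step 6: x = -83
step 7: x = -169
step 8: x = -339
step 9: x = -681
step 10: x = -1363
The first disagreement with the record is at step 9, where the value should be x = -681.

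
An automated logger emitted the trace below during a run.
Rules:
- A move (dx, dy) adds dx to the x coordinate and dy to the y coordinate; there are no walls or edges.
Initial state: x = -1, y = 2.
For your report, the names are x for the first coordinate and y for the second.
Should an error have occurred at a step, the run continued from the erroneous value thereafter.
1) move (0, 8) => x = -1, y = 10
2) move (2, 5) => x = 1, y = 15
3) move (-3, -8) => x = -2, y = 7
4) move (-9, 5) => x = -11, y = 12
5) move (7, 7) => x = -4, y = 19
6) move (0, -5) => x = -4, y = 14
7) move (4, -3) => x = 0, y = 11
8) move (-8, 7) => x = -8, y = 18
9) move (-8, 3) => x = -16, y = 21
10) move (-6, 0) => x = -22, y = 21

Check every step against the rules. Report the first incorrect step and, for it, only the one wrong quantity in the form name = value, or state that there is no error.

step 1: x = -1 + (0) = -1, y = 2 + (8) = 10 -> in agreement
step 2: x = -1 + (2) = 1, y = 10 + (5) = 15 -> no discrepancy
step 3: x = 1 + (-3) = -2, y = 15 + (-8) = 7 -> no discrepancy
step 4: x = -2 + (-9) = -11, y = 7 + (5) = 12 -> in agreement
step 5: x = -11 + (7) = -4, y = 12 + (7) = 19 -> in agreement
step 6: x = -4 + (0) = -4, y = 19 + (-5) = 14 -> checks out
step 7: x = -4 + (4) = 0, y = 14 + (-3) = 11 -> checks out
step 8: x = 0 + (-8) = -8, y = 11 + (7) = 18 -> consistent with the trace
step 9: x = -8 + (-8) = -16, y = 18 + (3) = 21 -> exactly as logged
step 10: x = -16 + (-6) = -22, y = 21 + (0) = 21 -> exactly as logged
Nothing is out of place; the run is error-free.

no error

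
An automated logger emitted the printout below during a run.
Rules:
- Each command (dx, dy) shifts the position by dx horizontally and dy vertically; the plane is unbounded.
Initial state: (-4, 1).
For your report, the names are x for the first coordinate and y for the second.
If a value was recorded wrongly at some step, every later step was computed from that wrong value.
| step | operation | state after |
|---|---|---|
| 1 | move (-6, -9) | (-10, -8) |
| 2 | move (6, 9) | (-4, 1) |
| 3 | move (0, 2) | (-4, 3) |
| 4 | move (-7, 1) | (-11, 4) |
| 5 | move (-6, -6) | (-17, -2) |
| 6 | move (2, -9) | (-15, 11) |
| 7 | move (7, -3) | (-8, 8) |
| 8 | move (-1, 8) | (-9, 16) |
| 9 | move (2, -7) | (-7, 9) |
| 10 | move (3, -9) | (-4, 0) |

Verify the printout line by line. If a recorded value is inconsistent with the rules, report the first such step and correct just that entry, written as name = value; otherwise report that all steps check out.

1. x = -4 + (-6) = -10, y = 1 + (-9) = -8 (checks out)
2. x = -10 + (6) = -4, y = -8 + (9) = 1 (confirmed correct)
3. x = -4 + (0) = -4, y = 1 + (2) = 3 (in agreement)
4. x = -4 + (-7) = -11, y = 3 + (1) = 4 (agrees with the printout)
5. x = -11 + (-6) = -17, y = 4 + (-6) = -2 (matches)
6. x = -17 + (2) = -15, y = -2 + (-9) = -11 (the printout has a different value)
The audit stops at step 6: the recorded entry is wrong and should be y = -11.

step 6, y = -11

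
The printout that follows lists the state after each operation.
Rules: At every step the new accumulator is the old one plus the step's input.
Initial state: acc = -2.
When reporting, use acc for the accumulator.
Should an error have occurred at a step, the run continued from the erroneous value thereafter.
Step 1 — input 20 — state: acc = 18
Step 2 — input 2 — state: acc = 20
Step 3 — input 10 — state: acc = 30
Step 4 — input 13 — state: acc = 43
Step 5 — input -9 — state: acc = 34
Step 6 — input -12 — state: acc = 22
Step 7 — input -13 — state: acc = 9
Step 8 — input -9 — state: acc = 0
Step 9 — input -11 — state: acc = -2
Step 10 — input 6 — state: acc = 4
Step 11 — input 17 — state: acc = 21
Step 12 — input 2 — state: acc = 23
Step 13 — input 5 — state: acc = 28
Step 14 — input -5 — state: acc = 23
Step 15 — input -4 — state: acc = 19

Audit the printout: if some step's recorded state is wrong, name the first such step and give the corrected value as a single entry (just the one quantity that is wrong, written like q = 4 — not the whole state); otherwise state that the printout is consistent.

step 1: acc = -2 + 20 = 18 -> exactly as logged
step 2: acc = 18 + 2 = 20 -> confirmed correct
step 3: acc = 20 + 10 = 30 -> agrees with the printout
step 4: acc = 30 + 13 = 43 -> consistent with the printout
step 5: acc = 43 + -9 = 34 -> verified
step 6: acc = 34 + -12 = 22 -> same as recorded
step 7: acc = 22 + -13 = 9 -> verified
step 8: acc = 9 + -9 = 0 -> same as recorded
step 9: acc = 0 + -11 = -11 -> this is not what the printout shows
First deviation found at step 9; the corrected entry is acc = -11.

step 9, acc = -11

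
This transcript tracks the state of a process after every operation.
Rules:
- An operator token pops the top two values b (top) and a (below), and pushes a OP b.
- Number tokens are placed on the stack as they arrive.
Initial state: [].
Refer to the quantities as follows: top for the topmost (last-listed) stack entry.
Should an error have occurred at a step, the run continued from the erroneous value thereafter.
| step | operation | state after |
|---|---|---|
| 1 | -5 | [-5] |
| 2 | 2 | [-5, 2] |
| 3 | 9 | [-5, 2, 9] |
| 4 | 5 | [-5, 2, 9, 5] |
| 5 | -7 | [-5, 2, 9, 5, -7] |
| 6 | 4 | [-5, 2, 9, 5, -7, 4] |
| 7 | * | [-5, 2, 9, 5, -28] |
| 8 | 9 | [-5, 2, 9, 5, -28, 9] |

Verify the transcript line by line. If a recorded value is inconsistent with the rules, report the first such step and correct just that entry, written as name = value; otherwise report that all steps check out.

no error

Recomputing the run from the initial state:
step 1: [-5]
step 2: [-5, 2]
step 3: [-5, 2, 9]
step 4: [-5, 2, 9, 5]
step 5: [-5, 2, 9, 5, -7]
step 6: [-5, 2, 9, 5, -7, 4]
step 7: [-5, 2, 9, 5, -28]
step 8: [-5, 2, 9, 5, -28, 9]
This matches the transcript at every step.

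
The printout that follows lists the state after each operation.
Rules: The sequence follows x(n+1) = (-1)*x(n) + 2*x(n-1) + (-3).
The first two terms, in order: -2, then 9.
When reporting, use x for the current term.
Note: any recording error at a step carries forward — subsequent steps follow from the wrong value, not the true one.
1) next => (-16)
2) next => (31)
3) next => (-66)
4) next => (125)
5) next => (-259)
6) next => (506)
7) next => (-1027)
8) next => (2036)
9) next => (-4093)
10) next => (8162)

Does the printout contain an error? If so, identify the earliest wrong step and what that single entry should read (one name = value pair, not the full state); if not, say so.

1. x = -1*(9) + (2)*(-2) + (-3) = -16 (no discrepancy)
2. x = -1*(-16) + (2)*(9) + (-3) = 31 (in agreement)
3. x = -1*(31) + (2)*(-16) + (-3) = -66 (no discrepancy)
4. x = -1*(-66) + (2)*(31) + (-3) = 125 (verified)
5. x = -1*(125) + (2)*(-66) + (-3) = -260 (a discrepancy with the printout)
Conclusion: step 5 carries the first error; the entry should be x = -260.

step 5, x = -260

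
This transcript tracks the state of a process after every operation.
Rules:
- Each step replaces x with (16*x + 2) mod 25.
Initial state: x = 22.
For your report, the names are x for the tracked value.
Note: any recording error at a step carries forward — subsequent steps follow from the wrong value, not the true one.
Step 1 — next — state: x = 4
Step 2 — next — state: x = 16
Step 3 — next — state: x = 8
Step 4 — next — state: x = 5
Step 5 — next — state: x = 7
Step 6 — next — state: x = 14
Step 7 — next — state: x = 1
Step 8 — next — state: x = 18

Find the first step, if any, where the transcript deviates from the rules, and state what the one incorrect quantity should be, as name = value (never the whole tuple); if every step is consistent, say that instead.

no error

Recomputing the run from the initial state:
step 1: x = 4
step 2: x = 16
step 3: x = 8
step 4: x = 5
step 5: x = 7
step 6: x = 14
step 7: x = 1
step 8: x = 18
This matches the transcript at every step.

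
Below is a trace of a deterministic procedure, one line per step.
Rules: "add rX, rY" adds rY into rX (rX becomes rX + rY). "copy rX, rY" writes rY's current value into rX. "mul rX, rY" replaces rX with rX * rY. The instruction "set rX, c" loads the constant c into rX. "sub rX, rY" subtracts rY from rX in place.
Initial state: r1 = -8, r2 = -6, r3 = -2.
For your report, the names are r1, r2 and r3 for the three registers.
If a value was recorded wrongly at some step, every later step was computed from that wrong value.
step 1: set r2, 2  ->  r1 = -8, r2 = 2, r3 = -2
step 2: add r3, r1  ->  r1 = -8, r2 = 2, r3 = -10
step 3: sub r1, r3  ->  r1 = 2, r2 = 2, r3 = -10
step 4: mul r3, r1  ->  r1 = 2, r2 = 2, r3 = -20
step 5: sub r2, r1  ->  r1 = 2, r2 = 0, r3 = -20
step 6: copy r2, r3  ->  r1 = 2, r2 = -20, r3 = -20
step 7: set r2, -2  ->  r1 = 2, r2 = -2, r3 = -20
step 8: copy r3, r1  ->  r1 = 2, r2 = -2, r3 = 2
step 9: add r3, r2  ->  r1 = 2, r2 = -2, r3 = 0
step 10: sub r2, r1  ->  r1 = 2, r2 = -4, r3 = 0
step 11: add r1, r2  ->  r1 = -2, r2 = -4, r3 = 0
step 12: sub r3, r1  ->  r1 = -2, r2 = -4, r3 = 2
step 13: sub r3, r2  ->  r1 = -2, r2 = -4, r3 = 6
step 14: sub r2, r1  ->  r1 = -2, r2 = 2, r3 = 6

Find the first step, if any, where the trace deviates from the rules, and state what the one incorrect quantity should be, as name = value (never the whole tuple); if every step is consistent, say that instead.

step 14, r2 = -2

Step 1: r2 = 2 — verified.
Step 2: r3 = -2 + -8 = -10 — same as recorded.
Step 3: r1 = -8 - -10 = 2 — no discrepancy.
Step 4: r3 = -10 * 2 = -20 — in agreement.
Step 5: r2 = 2 - 2 = 0 — matches.
Step 6: r2 = -20 — no discrepancy.
Step 7: r2 = -2 — agrees with the trace.
Step 8: r3 = 2 — checks out.
Step 9: r3 = 2 + -2 = 0 — consistent with the trace.
Step 10: r2 = -2 - 2 = -4 — verified.
Step 11: r1 = 2 + -4 = -2 — verified.
Step 12: r3 = 0 - -2 = 2 — confirmed correct.
Step 13: r3 = 2 - -4 = 6 — matches.
Step 14: r2 = -4 - -2 = -2 — first mismatch against the trace.
Conclusion: step 14 carries the first error; the entry should be r2 = -2.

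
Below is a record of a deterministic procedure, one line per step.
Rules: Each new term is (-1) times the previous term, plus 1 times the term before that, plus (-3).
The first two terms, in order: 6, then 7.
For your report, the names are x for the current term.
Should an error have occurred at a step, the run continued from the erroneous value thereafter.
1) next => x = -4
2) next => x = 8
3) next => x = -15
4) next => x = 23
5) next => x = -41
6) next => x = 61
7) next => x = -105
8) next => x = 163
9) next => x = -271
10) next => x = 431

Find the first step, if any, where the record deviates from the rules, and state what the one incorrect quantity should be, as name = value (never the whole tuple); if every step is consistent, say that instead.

step 1: x = -1*(7) + (1)*(6) + (-3) = -4 -> same as recorded
step 2: x = -1*(-4) + (1)*(7) + (-3) = 8 -> exactly as logged
step 3: x = -1*(8) + (1)*(-4) + (-3) = -15 -> consistent with the record
step 4: x = -1*(-15) + (1)*(8) + (-3) = 20 -> first mismatch against the record
The audit stops at step 4: the recorded entry is wrong and should be x = 20.

step 4, x = 20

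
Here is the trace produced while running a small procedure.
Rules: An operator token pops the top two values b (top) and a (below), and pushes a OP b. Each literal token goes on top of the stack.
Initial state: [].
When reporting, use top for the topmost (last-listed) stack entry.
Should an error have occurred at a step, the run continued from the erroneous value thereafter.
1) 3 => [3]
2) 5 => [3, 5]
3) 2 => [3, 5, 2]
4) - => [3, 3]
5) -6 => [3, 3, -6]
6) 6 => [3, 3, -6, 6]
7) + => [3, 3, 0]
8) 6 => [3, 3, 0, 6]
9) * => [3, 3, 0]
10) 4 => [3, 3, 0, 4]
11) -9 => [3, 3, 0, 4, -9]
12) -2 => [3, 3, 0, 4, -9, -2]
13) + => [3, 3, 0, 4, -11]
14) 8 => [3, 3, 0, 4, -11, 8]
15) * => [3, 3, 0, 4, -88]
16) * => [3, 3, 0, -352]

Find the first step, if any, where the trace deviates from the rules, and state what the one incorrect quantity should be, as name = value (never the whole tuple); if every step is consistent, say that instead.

no error

step 1: push 3: top = 3 -> same as recorded
step 2: push 5: top = 5 -> matches
step 3: push 2: top = 2 -> in agreement
step 4: 5 - 2 = 3 -> same as recorded
step 5: push -6: top = -6 -> matches
step 6: push 6: top = 6 -> same as recorded
step 7: -6 + 6 = 0 -> confirmed correct
step 8: push 6: top = 6 -> agrees with the trace
step 9: 0 * 6 = 0 -> verified
step 10: push 4: top = 4 -> same as recorded
step 11: push -9: top = -9 -> confirmed correct
step 12: push -2: top = -2 -> agrees with the trace
step 13: -9 + -2 = -11 -> verified
step 14: push 8: top = 8 -> verified
step 15: -11 * 8 = -88 -> matches
step 16: 4 * -88 = -352 -> checks out
Nothing is out of place; the run is error-free.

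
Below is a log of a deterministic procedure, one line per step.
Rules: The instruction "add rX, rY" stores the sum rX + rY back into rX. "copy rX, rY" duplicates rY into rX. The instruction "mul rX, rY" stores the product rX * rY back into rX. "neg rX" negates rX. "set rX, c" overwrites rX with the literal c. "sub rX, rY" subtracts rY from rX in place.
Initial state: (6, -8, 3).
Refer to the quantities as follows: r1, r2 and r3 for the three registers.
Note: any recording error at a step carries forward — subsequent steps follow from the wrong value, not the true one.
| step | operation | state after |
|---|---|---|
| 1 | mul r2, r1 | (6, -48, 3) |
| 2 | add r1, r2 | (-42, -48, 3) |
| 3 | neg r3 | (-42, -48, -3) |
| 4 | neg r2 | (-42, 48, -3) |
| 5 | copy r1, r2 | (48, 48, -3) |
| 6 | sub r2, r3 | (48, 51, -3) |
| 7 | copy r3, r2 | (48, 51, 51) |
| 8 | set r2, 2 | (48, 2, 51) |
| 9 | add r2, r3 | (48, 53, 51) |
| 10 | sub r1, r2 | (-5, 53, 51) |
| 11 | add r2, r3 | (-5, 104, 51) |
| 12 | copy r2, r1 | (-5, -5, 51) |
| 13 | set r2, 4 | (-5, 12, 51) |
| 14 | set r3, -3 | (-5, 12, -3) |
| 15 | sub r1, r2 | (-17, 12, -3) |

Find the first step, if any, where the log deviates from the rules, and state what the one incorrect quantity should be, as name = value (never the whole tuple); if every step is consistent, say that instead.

Recomputing the run from the initial state:
step 1: r1 = 6, r2 = -48, r3 = 3
step 2: r1 = -42, r2 = -48, r3 = 3
step 3: r1 = -42, r2 = -48, r3 = -3
step 4: r1 = -42, r2 = 48, r3 = -3
step 5: r1 = 48, r2 = 48, r3 = -3
step 6: r1 = 48, r2 = 51, r3 = -3
step 7: r1 = 48, r2 = 51, r3 = 51
step 8: r1 = 48, r2 = 2, r3 = 51
step 9: r1 = 48, r2 = 53, r3 = 51
step 10: r1 = -5, r2 = 53, r3 = 51
step 11: r1 = -5, r2 = 104, r3 = 51
step 12: r1 = -5, r2 = -5, r3 = 51
step 13: r1 = -5, r2 = 4, r3 = 51
step 14: r1 = -5, r2 = 4, r3 = -3
step 15: r1 = -9, r2 = 4, r3 = -3
The first disagreement with the log is at step 13, where the value should be r2 = 4.

step 13, r2 = 4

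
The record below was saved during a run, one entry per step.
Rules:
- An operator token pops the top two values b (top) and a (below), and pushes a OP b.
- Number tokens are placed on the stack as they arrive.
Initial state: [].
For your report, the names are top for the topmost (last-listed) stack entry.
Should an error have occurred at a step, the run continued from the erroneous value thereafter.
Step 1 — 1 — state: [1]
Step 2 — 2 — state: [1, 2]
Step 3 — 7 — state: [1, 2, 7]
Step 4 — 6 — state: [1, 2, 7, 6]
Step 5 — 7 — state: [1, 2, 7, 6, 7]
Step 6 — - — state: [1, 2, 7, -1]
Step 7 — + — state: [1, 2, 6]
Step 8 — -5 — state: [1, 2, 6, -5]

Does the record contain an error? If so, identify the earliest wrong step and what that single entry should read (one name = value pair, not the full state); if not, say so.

no error

Recomputing the run from the initial state:
step 1: [1]
step 2: [1, 2]
step 3: [1, 2, 7]
step 4: [1, 2, 7, 6]
step 5: [1, 2, 7, 6, 7]
step 6: [1, 2, 7, -1]
step 7: [1, 2, 6]
step 8: [1, 2, 6, -5]
This matches the record at every step.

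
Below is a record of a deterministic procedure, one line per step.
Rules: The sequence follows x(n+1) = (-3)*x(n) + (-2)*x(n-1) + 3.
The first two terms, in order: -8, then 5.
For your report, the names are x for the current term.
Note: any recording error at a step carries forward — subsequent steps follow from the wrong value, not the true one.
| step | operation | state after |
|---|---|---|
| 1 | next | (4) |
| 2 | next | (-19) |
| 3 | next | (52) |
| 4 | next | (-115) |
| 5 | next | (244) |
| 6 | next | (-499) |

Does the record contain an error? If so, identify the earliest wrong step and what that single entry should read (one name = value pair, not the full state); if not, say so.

Recomputing the run from the initial state:
step 1: x = 4
step 2: x = -19
step 3: x = 52
step 4: x = -115
step 5: x = 244
step 6: x = -499
This matches the record at every step.

no error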